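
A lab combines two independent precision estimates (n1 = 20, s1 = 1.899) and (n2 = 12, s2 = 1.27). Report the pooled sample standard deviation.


s_p = sqrt(((n1-1)*s1^2 + (n2-1)*s2^2) / (n1+n2-2))
numerator = (20-1)*1.899^2 + (12-1)*1.27^2 = 68.517819 + 17.7419 = 86.259719
denominator = 20 + 12 - 2 = 30
s_p^2 = 86.259719 / 30 = 2.875324
s_p = sqrt(2.875324) = 1.6957

1.6957


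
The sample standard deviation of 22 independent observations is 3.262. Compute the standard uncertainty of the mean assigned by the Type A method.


u_A = s / sqrt(n)
u_A = 3.262 / sqrt(22)
u_A = 3.262 / 4.6904158
u_A = 0.6955

0.6955


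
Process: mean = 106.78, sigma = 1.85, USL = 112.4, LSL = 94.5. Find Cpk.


Cpu = (USL - mean) / (3*sigma) = (112.4 - 106.78) / (3*1.85) = 1.0126
Cpl = (mean - LSL) / (3*sigma) = (106.78 - 94.5) / (3*1.85) = 2.2126
Cpk = min(Cpu, Cpl) = 1.0126

1.0126


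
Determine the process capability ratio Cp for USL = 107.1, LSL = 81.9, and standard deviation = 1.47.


Cp = (USL - LSL) / (6 * sigma)
= (107.1 - 81.9) / (6 * 1.47)
= 25.2000 / 8.8200
= 2.8571

2.8571


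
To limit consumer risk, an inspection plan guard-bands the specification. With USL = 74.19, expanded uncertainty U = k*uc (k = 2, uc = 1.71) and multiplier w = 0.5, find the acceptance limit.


U = k * uc = 2 * 1.71 = 3.42
guard band g = w * U = 0.5 * 3.42 = 1.71
AL = USL - g = 74.19 - 1.71
AL = 72.4800

72.4800


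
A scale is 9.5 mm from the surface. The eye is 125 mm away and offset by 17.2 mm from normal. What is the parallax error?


error = h * offset / d
= 9.5 * 17.2 / 125
= 1.3072

1.3072


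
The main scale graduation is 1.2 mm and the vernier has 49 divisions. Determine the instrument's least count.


LC = MSD / n_div
= 1.2 / 49
= 0.0245

0.0245


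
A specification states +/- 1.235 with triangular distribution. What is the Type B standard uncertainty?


u_B = half_width / sqrt(6)
u_B = 1.235 / 2.4494897
u_B = 0.5042

0.5042


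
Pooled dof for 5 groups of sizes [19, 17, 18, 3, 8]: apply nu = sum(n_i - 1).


nu = sum_i (n_i - 1)
nu = ((19 - 1) + (17 - 1) + (18 - 1) + (3 - 1) + (8 - 1))
nu = 18 + 16 + 17 + 2 + 7
nu = 60

60


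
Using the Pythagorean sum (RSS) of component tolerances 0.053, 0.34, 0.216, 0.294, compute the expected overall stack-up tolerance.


RSS = sqrt(0.053^2 + 0.34^2 + 0.216^2 + 0.294^2)
= sqrt(0.251501)
= 0.5015

0.5015


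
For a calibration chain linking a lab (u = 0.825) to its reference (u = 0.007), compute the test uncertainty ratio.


TUR = u_lab / u_ref
= 0.825 / 0.007
= 117.8571

117.8571


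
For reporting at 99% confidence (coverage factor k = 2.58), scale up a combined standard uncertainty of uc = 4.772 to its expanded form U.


U = k * uc
U = 2.58 * 4.772
U = 12.3118

12.3118


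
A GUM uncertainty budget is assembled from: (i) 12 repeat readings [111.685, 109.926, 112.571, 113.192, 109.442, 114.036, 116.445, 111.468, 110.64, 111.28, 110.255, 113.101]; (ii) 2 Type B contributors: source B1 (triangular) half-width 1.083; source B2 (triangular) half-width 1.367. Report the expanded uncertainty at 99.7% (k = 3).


mean = (111.685 + 109.926 + 112.571 + 113.192 + 109.442 + 114.036 + 116.445 + 111.468 + 110.64 + 111.28 + 110.255 + 113.101) / 12 = 112.0034167
s = sqrt(sum((x - mean)^2)/(n-1)) = 1.9886588
u_A = s / sqrt(n) = 1.9886588 / sqrt(12) = 0.57407635
u_B1 = 1.083 / sqrt(6) = 0.4421329
u_B2 = 1.367 / sqrt(6) = 0.55807541
uc = sqrt(0.57407635^2 + 0.4421329^2 + 0.55807541^2) = 0.91460009
U = k * uc = 3 * 0.91460009
U = 2.7438

2.7438


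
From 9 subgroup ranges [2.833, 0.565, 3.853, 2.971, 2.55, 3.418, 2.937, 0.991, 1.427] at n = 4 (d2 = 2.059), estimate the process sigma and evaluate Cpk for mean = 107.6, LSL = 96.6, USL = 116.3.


R_bar = (2.833 + 0.565 + 3.853 + 2.971 + 2.55 + 3.418 + 2.937 + 0.991 + 1.427) / 9 = 2.3938889
sigma = R_bar / d2 = 2.3938889 / 2.059 = 1.1626464
Cp = (USL - LSL)/(6*sigma) = (116.3 - 96.6)/(6*1.1626464) = 2.8240
Cpu = (116.3 - 107.6)/(3*1.1626464) = 2.4943
Cpl = (107.6 - 96.6)/(3*1.1626464) = 3.1537
Cpk = min(Cpu, Cpl) = 2.4943

2.4943


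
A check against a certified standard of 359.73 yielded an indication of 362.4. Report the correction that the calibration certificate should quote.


Correction = standard - reading
= 359.73 - 362.4
= -2.6700

-2.6700


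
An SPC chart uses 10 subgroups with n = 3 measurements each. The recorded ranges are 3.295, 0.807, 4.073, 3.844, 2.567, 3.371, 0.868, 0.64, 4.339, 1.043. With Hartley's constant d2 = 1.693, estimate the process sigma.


R_bar = (3.295 + 0.807 + 4.073 + 3.844 + 2.567 + 3.371 + 0.868 + 0.64 + 4.339 + 1.043) / 10
R_bar = 24.847 / 10 = 2.4847
sigma_hat = R_bar / d2 = 2.4847 / 1.693 = 1.4676

1.4676


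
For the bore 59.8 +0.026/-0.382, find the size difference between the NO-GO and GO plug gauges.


GO = nominal - lower_tol (smallest hole = maximum material condition)
GO = 59.8 - 0.382 = 59.418
NO-GO = nominal + upper_tol (largest hole = least material condition)
NO-GO = 59.8 + 0.026 = 59.826
spread = NO-GO - GO = 59.826 - 59.418 = 0.4080

0.4080


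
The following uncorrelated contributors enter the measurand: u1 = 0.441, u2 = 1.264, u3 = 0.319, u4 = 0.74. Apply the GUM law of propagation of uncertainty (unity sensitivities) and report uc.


uc = sqrt(0.441^2 + 1.264^2 + 0.319^2 + 0.74^2)
uc = sqrt(2.441538)
uc = 1.5625

1.5625


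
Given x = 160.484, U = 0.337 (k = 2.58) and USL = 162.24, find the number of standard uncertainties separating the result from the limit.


u = U / k = 0.337 / 2.58 = 0.13062016
margin = |USL - x| = |162.24 - 160.484| = 1.756
z = margin / u = 1.756 / 0.13062016
z = 13.4436

13.4436


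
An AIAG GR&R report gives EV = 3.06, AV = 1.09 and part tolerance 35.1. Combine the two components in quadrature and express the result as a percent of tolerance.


GRR = sqrt(EV^2 + AV^2) = sqrt(3.06^2 + 1.09^2) = 3.248338
%GRR = GRR / tol * 100 = 3.248338 / 35.1 * 100
%GRR = 9.2545

9.2545


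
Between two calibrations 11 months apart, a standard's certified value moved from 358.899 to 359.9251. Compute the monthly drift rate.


rate = (v2 - v1) / months
= (359.9251 - 358.899) / 11
= 1.0261 / 11
= 0.0933

0.0933


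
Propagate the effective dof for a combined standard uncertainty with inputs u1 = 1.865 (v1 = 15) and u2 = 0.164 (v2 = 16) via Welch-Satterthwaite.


uc = sqrt(u1^2 + u2^2) = sqrt(1.865^2 + 0.164^2) = 1.8721968
v_eff = uc^4 / (u1^4/v1 + u2^4/v2)
= 1.8721968^4 / (1.865^4/15 + 0.164^4/16)
= 12.285872 / 0.80658182
v_eff = 15.2320

15.2320


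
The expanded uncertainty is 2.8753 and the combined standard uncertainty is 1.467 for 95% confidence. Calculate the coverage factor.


k = U / uc
k = 2.8753 / 1.467
k = 1.96

1.96


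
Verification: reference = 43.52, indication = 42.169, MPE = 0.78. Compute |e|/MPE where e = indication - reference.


e = indication - reference = 42.169 - 43.52 = -1.3510
|e| = 1.3510
ratio = |e| / MPE = 1.3510 / 0.78
ratio = 1.7321

1.7321


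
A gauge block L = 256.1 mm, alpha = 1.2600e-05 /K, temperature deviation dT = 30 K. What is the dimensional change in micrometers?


dL = L * alpha * dT
= 256.1 * 1.2600e-05 * 30
= 0.0968058 mm
dL_um = 0.0968058 * 1000 = 96.8058 um

96.8058


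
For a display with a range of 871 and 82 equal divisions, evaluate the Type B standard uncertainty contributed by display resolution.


resolution = range / divisions
resolution = 871 / 82 = 10.621951
u_res = resolution / (2*sqrt(3))
u_res = 10.621951 / 3.4641016
u_res = 3.0663

3.0663


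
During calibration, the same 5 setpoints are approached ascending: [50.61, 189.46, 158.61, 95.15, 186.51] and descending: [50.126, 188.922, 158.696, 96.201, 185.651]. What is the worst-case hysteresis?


|50.61 - 50.126| = 0.4840
|189.46 - 188.922| = 0.5380
|158.61 - 158.696| = 0.0860
|95.15 - 96.201| = 1.0510
|186.51 - 185.651| = 0.8590
hysteresis = max(diffs) = 1.0510

1.0510


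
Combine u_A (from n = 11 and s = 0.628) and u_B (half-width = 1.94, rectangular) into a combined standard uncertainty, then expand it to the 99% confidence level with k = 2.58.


u_A = s / sqrt(n) = 0.628 / sqrt(11) = 0.18934912
u_B = half_width / sqrt(3) = 1.94 / sqrt(3) = 1.1200595
uc = sqrt(u_A^2 + u_B^2) = sqrt(0.18934912^2 + 1.1200595^2) = 1.1359517
U = k * uc = 2.58 * 1.1359517
U = 2.9308

2.9308


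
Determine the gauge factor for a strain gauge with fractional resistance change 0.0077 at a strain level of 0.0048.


GF = (dR/R) / epsilon
= 0.0077 / 0.0048
= 1.6042

1.6042


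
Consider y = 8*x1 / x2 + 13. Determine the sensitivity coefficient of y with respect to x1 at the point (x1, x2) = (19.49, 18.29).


y = 8*x1 / x2 + 13
dy/dx1 = 8/x2
Evaluate at x2 = 18.29: c1 = 8 / 18.29
c1 = 0.4374

0.4374


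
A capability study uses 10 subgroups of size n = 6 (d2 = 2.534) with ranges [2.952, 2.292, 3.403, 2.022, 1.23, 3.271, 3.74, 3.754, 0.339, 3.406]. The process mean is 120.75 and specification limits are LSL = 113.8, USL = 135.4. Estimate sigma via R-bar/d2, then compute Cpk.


R_bar = (2.952 + 2.292 + 3.403 + 2.022 + 1.23 + 3.271 + 3.74 + 3.754 + 0.339 + 3.406) / 10 = 2.6409
sigma = R_bar / d2 = 2.6409 / 2.534 = 1.0421863
Cp = (USL - LSL)/(6*sigma) = (135.4 - 113.8)/(6*1.0421863) = 3.4543
Cpu = (135.4 - 120.75)/(3*1.0421863) = 4.6857
Cpl = (120.75 - 113.8)/(3*1.0421863) = 2.2229
Cpk = min(Cpu, Cpl) = 2.2229

2.2229


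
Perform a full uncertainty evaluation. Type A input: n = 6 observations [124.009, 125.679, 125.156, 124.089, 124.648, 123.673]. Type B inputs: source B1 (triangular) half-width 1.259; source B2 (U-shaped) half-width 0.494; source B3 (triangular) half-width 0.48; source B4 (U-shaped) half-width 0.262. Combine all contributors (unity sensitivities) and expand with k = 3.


mean = (124.009 + 125.679 + 125.156 + 124.089 + 124.648 + 123.673) / 6 = 124.5423333
s = sqrt(sum((x - mean)^2)/(n-1)) = 0.76491298
u_A = s / sqrt(n) = 0.76491298 / sqrt(6) = 0.31227442
u_B1 = 1.259 / sqrt(6) = 0.5139846
u_B2 = 0.494 / sqrt(2) = 0.34931075
u_B3 = 0.48 / sqrt(6) = 0.19595918
u_B4 = 0.262 / sqrt(2) = 0.18526198
uc = sqrt(0.31227442^2 + 0.5139846^2 + 0.34931075^2 + 0.19595918^2 + 0.18526198^2) = 0.74594603
U = k * uc = 3 * 0.74594603
U = 2.2378

2.2378


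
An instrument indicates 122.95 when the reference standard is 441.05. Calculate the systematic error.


Systematic error = measured - true
= 122.95 - 441.05
= -318.1000

-318.1000


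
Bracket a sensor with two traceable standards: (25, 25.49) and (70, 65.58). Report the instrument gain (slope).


slope = (y2 - y1) / (x2 - x1)
= (65.58 - 25.49) / (70 - 25)
= 40.0900 / 45
= 0.8909

0.8909


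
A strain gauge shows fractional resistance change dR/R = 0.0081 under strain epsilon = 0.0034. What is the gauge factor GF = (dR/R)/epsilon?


GF = (dR/R) / epsilon
= 0.0081 / 0.0034
= 2.3824

2.3824


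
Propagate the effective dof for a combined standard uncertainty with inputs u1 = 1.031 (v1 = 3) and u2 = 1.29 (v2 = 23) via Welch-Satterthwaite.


uc = sqrt(u1^2 + u2^2) = sqrt(1.031^2 + 1.29^2) = 1.6513815
v_eff = uc^4 / (u1^4/v1 + u2^4/v2)
= 1.6513815^4 / (1.031^4/3 + 1.29^4/23)
= 7.4368609 / 0.49702995
v_eff = 14.9626

14.9626


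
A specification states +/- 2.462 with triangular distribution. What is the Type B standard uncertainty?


u_B = half_width / sqrt(6)
u_B = 2.462 / 2.4494897
u_B = 1.0051

1.0051


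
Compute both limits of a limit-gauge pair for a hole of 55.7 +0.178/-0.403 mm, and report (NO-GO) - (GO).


GO = nominal - lower_tol (smallest hole = maximum material condition)
GO = 55.7 - 0.403 = 55.297
NO-GO = nominal + upper_tol (largest hole = least material condition)
NO-GO = 55.7 + 0.178 = 55.878
spread = NO-GO - GO = 55.878 - 55.297 = 0.5810

0.5810


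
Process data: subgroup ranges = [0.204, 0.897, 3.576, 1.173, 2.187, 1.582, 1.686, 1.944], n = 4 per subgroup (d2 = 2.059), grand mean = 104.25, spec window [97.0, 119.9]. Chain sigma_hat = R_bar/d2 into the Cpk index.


R_bar = (0.204 + 0.897 + 3.576 + 1.173 + 2.187 + 1.582 + 1.686 + 1.944) / 8 = 1.656125
sigma = R_bar / d2 = 1.656125 / 2.059 = 0.80433463
Cp = (USL - LSL)/(6*sigma) = (119.9 - 97.0)/(6*0.80433463) = 4.7451
Cpu = (119.9 - 104.25)/(3*0.80433463) = 6.4857
Cpl = (104.25 - 97.0)/(3*0.80433463) = 3.0046
Cpk = min(Cpu, Cpl) = 3.0046

3.0046


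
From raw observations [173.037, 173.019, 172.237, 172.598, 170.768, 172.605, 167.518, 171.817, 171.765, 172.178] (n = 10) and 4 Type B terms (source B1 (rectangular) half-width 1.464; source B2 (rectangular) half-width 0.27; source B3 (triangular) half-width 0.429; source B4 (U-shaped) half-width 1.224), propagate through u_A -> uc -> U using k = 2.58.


mean = (173.037 + 173.019 + 172.237 + 172.598 + 170.768 + 172.605 + 167.518 + 171.817 + 171.765 + 172.178) / 10 = 171.7542
s = sqrt(sum((x - mean)^2)/(n-1)) = 1.6335339
u_A = s / sqrt(n) = 1.6335339 / sqrt(10) = 0.51656878
u_B1 = 1.464 / sqrt(3) = 0.84524079
u_B2 = 0.27 / sqrt(3) = 0.15588457
u_B3 = 0.429 / sqrt(6) = 0.17513852
u_B4 = 1.224 / sqrt(2) = 0.8654987
uc = sqrt(0.51656878^2 + 0.84524079^2 + 0.15588457^2 + 0.17513852^2 + 0.8654987^2) = 1.336165
U = k * uc = 2.58 * 1.336165
U = 3.4473

3.4473


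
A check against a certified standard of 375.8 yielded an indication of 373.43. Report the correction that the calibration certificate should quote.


Correction = standard - reading
= 375.8 - 373.43
= 2.3700

2.3700


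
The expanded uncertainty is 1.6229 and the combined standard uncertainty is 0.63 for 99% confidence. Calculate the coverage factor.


k = U / uc
k = 1.6229 / 0.63
k = 2.576

2.576


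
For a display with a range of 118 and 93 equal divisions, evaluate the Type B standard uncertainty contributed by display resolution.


resolution = range / divisions
resolution = 118 / 93 = 1.2688172
u_res = resolution / (2*sqrt(3))
u_res = 1.2688172 / 3.4641016
u_res = 0.3663

0.3663


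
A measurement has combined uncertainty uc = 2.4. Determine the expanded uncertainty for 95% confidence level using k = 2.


U = k * uc
U = 2 * 2.4
U = 4.8000

4.8000


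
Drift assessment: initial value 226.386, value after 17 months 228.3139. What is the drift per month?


rate = (v2 - v1) / months
= (228.3139 - 226.386) / 17
= 1.9279 / 17
= 0.1134

0.1134


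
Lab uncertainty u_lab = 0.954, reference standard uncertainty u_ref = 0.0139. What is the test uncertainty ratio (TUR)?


TUR = u_lab / u_ref
= 0.954 / 0.0139
= 68.6331

68.6331


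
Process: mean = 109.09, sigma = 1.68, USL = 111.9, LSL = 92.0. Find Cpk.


Cpu = (USL - mean) / (3*sigma) = (111.9 - 109.09) / (3*1.68) = 0.5575
Cpl = (mean - LSL) / (3*sigma) = (109.09 - 92.0) / (3*1.68) = 3.3909
Cpk = min(Cpu, Cpl) = 0.5575

0.5575


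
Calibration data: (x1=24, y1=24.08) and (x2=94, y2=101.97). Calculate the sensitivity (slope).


slope = (y2 - y1) / (x2 - x1)
= (101.97 - 24.08) / (94 - 24)
= 77.8900 / 70
= 1.1127

1.1127


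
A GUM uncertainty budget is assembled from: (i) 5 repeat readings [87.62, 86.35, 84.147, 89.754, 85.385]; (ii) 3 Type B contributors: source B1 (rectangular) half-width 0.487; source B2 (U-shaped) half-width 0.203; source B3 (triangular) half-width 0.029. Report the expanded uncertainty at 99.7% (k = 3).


mean = (87.62 + 86.35 + 84.147 + 89.754 + 85.385) / 5 = 86.6512
s = sqrt(sum((x - mean)^2)/(n-1)) = 2.1523791
u_A = s / sqrt(n) = 2.1523791 / sqrt(5) = 0.9625732
u_B1 = 0.487 / sqrt(3) = 0.28116958
u_B2 = 0.203 / sqrt(2) = 0.14354268
u_B3 = 0.029 / sqrt(6) = 0.0118392
uc = sqrt(0.9625732^2 + 0.28116958^2 + 0.14354268^2 + 0.0118392^2) = 1.0130884
U = k * uc = 3 * 1.0130884
U = 3.0393

3.0393


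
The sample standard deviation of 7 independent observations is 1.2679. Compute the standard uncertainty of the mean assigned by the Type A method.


u_A = s / sqrt(n)
u_A = 1.2679 / sqrt(7)
u_A = 1.2679 / 2.6457513
u_A = 0.4792

0.4792


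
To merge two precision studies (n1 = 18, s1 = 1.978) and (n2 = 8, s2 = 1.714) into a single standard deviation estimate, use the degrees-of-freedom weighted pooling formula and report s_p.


s_p = sqrt(((n1-1)*s1^2 + (n2-1)*s2^2) / (n1+n2-2))
numerator = (18-1)*1.978^2 + (8-1)*1.714^2 = 66.512228 + 20.564572 = 87.0768
denominator = 18 + 8 - 2 = 24
s_p^2 = 87.0768 / 24 = 3.6282
s_p = sqrt(3.6282) = 1.9048

1.9048


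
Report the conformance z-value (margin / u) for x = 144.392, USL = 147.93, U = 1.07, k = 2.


u = U / k = 1.07 / 2 = 0.535
margin = |USL - x| = |147.93 - 144.392| = 3.538
z = margin / u = 3.538 / 0.535
z = 6.6131

6.6131


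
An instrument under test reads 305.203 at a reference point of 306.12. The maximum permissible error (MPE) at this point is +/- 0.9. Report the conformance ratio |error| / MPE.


e = indication - reference = 305.203 - 306.12 = -0.9170
|e| = 0.9170
ratio = |e| / MPE = 0.9170 / 0.9
ratio = 1.0189

1.0189


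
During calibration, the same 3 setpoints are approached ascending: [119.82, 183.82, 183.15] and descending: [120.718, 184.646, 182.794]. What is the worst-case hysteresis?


|119.82 - 120.718| = 0.8980
|183.82 - 184.646| = 0.8260
|183.15 - 182.794| = 0.3560
hysteresis = max(diffs) = 0.8980

0.8980


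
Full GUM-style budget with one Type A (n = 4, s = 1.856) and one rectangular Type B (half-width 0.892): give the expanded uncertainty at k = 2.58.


u_A = s / sqrt(n) = 1.856 / sqrt(4) = 0.928
u_B = half_width / sqrt(3) = 0.892 / sqrt(3) = 0.51499644
uc = sqrt(u_A^2 + u_B^2) = sqrt(0.928^2 + 0.51499644^2) = 1.0613224
U = k * uc = 2.58 * 1.0613224
U = 2.7382

2.7382


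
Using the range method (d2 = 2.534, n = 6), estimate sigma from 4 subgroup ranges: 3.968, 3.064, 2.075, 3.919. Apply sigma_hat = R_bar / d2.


R_bar = (3.968 + 3.064 + 2.075 + 3.919) / 4
R_bar = 13.026 / 4 = 3.2565
sigma_hat = R_bar / d2 = 3.2565 / 2.534 = 1.2851

1.2851


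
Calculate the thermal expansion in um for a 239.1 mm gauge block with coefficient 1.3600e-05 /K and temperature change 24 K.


dL = L * alpha * dT
= 239.1 * 1.3600e-05 * 24
= 0.0780422 mm
dL_um = 0.0780422 * 1000 = 78.0422 um

78.0422


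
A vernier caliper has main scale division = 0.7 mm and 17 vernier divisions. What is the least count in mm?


LC = MSD / n_div
= 0.7 / 17
= 0.0412

0.0412


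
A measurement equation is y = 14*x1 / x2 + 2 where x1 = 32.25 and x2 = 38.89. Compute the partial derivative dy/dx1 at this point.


y = 14*x1 / x2 + 2
dy/dx1 = 14/x2
Evaluate at x2 = 38.89: c1 = 14 / 38.89
c1 = 0.3600

0.3600


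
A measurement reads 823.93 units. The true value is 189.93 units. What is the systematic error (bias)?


Systematic error = measured - true
= 823.93 - 189.93
= 634.0000

634.0000


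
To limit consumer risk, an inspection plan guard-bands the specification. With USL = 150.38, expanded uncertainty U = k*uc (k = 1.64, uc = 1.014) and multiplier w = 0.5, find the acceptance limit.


U = k * uc = 1.64 * 1.014 = 1.66296
guard band g = w * U = 0.5 * 1.66296 = 0.83148
AL = USL - g = 150.38 - 0.83148
AL = 149.5485

149.5485


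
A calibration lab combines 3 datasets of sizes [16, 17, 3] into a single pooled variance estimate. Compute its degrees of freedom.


nu = sum_i (n_i - 1)
nu = ((16 - 1) + (17 - 1) + (3 - 1))
nu = 15 + 16 + 2
nu = 33

33


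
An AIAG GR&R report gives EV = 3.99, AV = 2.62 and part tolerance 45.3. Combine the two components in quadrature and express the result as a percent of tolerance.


GRR = sqrt(EV^2 + AV^2) = sqrt(3.99^2 + 2.62^2) = 4.7733112
%GRR = GRR / tol * 100 = 4.7733112 / 45.3 * 100
%GRR = 10.5371

10.5371


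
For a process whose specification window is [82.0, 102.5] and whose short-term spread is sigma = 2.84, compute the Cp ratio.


Cp = (USL - LSL) / (6 * sigma)
= (102.5 - 82.0) / (6 * 2.84)
= 20.5000 / 17.0400
= 1.2031

1.2031


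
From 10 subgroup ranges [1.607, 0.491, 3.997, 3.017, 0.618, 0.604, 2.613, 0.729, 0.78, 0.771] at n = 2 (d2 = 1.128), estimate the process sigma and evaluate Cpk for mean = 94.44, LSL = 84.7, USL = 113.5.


R_bar = (1.607 + 0.491 + 3.997 + 3.017 + 0.618 + 0.604 + 2.613 + 0.729 + 0.78 + 0.771) / 10 = 1.5227
sigma = R_bar / d2 = 1.5227 / 1.128 = 1.3499113
Cp = (USL - LSL)/(6*sigma) = (113.5 - 84.7)/(6*1.3499113) = 3.5558
Cpu = (113.5 - 94.44)/(3*1.3499113) = 4.7065
Cpl = (94.44 - 84.7)/(3*1.3499113) = 2.4051
Cpk = min(Cpu, Cpl) = 2.4051

2.4051


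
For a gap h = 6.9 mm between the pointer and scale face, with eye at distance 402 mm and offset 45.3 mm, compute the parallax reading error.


error = h * offset / d
= 6.9 * 45.3 / 402
= 0.7775

0.7775


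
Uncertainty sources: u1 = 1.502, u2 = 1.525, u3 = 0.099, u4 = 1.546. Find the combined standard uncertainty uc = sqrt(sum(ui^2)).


uc = sqrt(1.502^2 + 1.525^2 + 0.099^2 + 1.546^2)
uc = sqrt(6.981546)
uc = 2.6423

2.6423


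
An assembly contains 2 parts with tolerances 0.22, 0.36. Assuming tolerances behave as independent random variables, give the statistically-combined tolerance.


RSS = sqrt(0.22^2 + 0.36^2)
= sqrt(0.178)
= 0.4219

0.4219


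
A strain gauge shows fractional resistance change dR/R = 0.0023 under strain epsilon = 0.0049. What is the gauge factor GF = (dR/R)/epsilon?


GF = (dR/R) / epsilon
= 0.0023 / 0.0049
= 0.4694

0.4694


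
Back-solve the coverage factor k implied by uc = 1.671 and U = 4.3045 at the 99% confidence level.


k = U / uc
k = 4.3045 / 1.671
k = 2.576

2.576


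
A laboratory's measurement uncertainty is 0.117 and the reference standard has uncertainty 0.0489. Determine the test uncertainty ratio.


TUR = u_lab / u_ref
= 0.117 / 0.0489
= 2.3926

2.3926


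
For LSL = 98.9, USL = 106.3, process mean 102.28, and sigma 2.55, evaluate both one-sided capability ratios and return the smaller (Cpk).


Cpu = (USL - mean) / (3*sigma) = (106.3 - 102.28) / (3*2.55) = 0.5255
Cpl = (mean - LSL) / (3*sigma) = (102.28 - 98.9) / (3*2.55) = 0.4418
Cpk = min(Cpu, Cpl) = 0.4418

0.4418


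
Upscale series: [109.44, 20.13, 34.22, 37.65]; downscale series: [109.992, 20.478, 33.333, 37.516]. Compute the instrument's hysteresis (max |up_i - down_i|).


|109.44 - 109.992| = 0.5520
|20.13 - 20.478| = 0.3480
|34.22 - 33.333| = 0.8870
|37.65 - 37.516| = 0.1340
hysteresis = max(diffs) = 0.8870

0.8870


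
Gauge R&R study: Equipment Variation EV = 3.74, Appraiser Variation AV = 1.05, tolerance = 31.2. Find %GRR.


GRR = sqrt(EV^2 + AV^2) = sqrt(3.74^2 + 1.05^2) = 3.8845978
%GRR = GRR / tol * 100 = 3.8845978 / 31.2 * 100
%GRR = 12.4506

12.4506


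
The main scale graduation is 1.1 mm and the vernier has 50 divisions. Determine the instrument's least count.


LC = MSD / n_div
= 1.1 / 50
= 0.0220

0.0220


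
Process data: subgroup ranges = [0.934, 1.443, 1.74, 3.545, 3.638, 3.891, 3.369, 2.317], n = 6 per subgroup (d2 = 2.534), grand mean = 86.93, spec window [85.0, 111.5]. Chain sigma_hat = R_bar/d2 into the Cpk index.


R_bar = (0.934 + 1.443 + 1.74 + 3.545 + 3.638 + 3.891 + 3.369 + 2.317) / 8 = 2.609625
sigma = R_bar / d2 = 2.609625 / 2.534 = 1.0298441
Cp = (USL - LSL)/(6*sigma) = (111.5 - 85.0)/(6*1.0298441) = 4.2887
Cpu = (111.5 - 86.93)/(3*1.0298441) = 7.9527
Cpl = (86.93 - 85.0)/(3*1.0298441) = 0.6247
Cpk = min(Cpu, Cpl) = 0.6247

0.6247


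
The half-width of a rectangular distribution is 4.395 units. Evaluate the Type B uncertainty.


u_B = half_width / sqrt(3)
u_B = 4.395 / 1.7320508
u_B = 2.5375

2.5375


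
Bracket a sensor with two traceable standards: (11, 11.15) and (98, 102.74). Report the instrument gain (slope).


slope = (y2 - y1) / (x2 - x1)
= (102.74 - 11.15) / (98 - 11)
= 91.5900 / 87
= 1.0528

1.0528


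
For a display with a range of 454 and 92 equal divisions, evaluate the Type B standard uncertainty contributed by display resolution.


resolution = range / divisions
resolution = 454 / 92 = 4.9347826
u_res = resolution / (2*sqrt(3))
u_res = 4.9347826 / 3.4641016
u_res = 1.4245

1.4245


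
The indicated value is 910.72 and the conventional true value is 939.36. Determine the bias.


Systematic error = measured - true
= 910.72 - 939.36
= -28.6400

-28.6400


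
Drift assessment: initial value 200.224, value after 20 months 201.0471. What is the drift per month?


rate = (v2 - v1) / months
= (201.0471 - 200.224) / 20
= 0.8231 / 20
= 0.0412

0.0412


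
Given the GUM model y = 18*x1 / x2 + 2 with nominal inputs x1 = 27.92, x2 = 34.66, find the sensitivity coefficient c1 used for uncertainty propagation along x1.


y = 18*x1 / x2 + 2
dy/dx1 = 18/x2
Evaluate at x2 = 34.66: c1 = 18 / 34.66
c1 = 0.5193

0.5193


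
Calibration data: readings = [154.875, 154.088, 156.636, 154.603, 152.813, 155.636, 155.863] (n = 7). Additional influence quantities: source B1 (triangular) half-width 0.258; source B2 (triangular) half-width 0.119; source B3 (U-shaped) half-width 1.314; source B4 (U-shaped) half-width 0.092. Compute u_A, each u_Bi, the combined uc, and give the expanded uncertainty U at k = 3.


mean = (154.875 + 154.088 + 156.636 + 154.603 + 152.813 + 155.636 + 155.863) / 7 = 154.9305714
s = sqrt(sum((x - mean)^2)/(n-1)) = 1.2635905
u_A = s / sqrt(n) = 1.2635905 / sqrt(7) = 0.47759232
u_B1 = 0.258 / sqrt(6) = 0.10532806
u_B2 = 0.119 / sqrt(6) = 0.048581547
u_B3 = 1.314 / sqrt(2) = 0.92913831
u_B4 = 0.092 / sqrt(2) = 0.065053824
uc = sqrt(0.47759232^2 + 0.10532806^2 + 0.048581547^2 + 0.92913831^2 + 0.065053824^2) = 1.053128
U = k * uc = 3 * 1.053128
U = 3.1594

3.1594


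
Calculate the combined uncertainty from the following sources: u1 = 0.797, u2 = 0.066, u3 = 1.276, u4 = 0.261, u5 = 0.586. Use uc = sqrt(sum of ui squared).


uc = sqrt(0.797^2 + 0.066^2 + 1.276^2 + 0.261^2 + 0.586^2)
uc = sqrt(2.679258)
uc = 1.6368

1.6368


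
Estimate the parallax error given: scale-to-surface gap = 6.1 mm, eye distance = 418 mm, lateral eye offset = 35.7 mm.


error = h * offset / d
= 6.1 * 35.7 / 418
= 0.5210

0.5210


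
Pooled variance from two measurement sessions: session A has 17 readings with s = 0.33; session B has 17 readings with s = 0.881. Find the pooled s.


s_p = sqrt(((n1-1)*s1^2 + (n2-1)*s2^2) / (n1+n2-2))
numerator = (17-1)*0.33^2 + (17-1)*0.881^2 = 1.7424 + 12.418576 = 14.160976
denominator = 17 + 17 - 2 = 32
s_p^2 = 14.160976 / 32 = 0.4425305
s_p = sqrt(0.4425305) = 0.6652

0.6652


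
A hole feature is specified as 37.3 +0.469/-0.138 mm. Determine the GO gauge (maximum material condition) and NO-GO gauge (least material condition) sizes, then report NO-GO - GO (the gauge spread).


GO = nominal - lower_tol (smallest hole = maximum material condition)
GO = 37.3 - 0.138 = 37.162
NO-GO = nominal + upper_tol (largest hole = least material condition)
NO-GO = 37.3 + 0.469 = 37.769
spread = NO-GO - GO = 37.769 - 37.162 = 0.6070

0.6070


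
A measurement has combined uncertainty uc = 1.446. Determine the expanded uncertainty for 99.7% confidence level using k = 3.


U = k * uc
U = 3 * 1.446
U = 4.3380

4.3380


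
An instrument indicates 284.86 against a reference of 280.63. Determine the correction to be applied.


Correction = standard - reading
= 280.63 - 284.86
= -4.2300

-4.2300


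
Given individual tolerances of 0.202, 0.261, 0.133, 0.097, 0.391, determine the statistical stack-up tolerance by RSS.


RSS = sqrt(0.202^2 + 0.261^2 + 0.133^2 + 0.097^2 + 0.391^2)
= sqrt(0.288904)
= 0.5375

0.5375


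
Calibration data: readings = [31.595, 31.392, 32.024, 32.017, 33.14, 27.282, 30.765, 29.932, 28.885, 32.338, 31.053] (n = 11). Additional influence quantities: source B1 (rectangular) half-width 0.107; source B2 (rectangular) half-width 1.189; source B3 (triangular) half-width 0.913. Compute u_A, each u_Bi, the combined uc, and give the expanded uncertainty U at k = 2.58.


mean = (31.595 + 31.392 + 32.024 + 32.017 + 33.14 + 27.282 + 30.765 + 29.932 + 28.885 + 32.338 + 31.053) / 11 = 30.94754545
s = sqrt(sum((x - mean)^2)/(n-1)) = 1.6859875
u_A = s / sqrt(n) = 1.6859875 / sqrt(11) = 0.50834436
u_B1 = 0.107 / sqrt(3) = 0.061776479
u_B2 = 1.189 / sqrt(3) = 0.68646947
u_B3 = 0.913 / sqrt(6) = 0.37273069
uc = sqrt(0.50834436^2 + 0.061776479^2 + 0.68646947^2 + 0.37273069^2) = 0.93402292
U = k * uc = 2.58 * 0.93402292
U = 2.4098

2.4098


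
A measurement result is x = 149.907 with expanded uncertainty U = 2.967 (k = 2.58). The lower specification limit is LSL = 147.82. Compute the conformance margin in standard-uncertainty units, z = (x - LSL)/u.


u = U / k = 2.967 / 2.58 = 1.15
margin = |LSL - x| = |147.82 - 149.907| = 2.087
z = margin / u = 2.087 / 1.15
z = 1.8148

1.8148


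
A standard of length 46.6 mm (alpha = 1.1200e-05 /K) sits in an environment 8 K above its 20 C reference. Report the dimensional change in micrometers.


dL = L * alpha * dT
= 46.6 * 1.1200e-05 * 8
= 0.0041754 mm
dL_um = 0.0041754 * 1000 = 4.1754 um

4.1754


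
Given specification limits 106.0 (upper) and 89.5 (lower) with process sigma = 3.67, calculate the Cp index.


Cp = (USL - LSL) / (6 * sigma)
= (106.0 - 89.5) / (6 * 3.67)
= 16.5000 / 22.0200
= 0.7493

0.7493


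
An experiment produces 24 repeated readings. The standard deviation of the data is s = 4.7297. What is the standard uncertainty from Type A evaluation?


u_A = s / sqrt(n)
u_A = 4.7297 / sqrt(24)
u_A = 4.7297 / 4.8989795
u_A = 0.9654

0.9654


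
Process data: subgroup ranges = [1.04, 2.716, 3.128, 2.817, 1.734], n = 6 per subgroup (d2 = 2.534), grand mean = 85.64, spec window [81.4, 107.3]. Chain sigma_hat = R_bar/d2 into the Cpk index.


R_bar = (1.04 + 2.716 + 3.128 + 2.817 + 1.734) / 5 = 2.287
sigma = R_bar / d2 = 2.287 / 2.534 = 0.90252565
Cp = (USL - LSL)/(6*sigma) = (107.3 - 81.4)/(6*0.90252565) = 4.7829
Cpu = (107.3 - 85.64)/(3*0.90252565) = 7.9998
Cpl = (85.64 - 81.4)/(3*0.90252565) = 1.5660
Cpk = min(Cpu, Cpl) = 1.5660

1.5660


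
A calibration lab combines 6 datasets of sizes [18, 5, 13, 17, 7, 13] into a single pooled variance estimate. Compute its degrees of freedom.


nu = sum_i (n_i - 1)
nu = ((18 - 1) + (5 - 1) + (13 - 1) + (17 - 1) + (7 - 1) + (13 - 1))
nu = 17 + 4 + 12 + 16 + 6 + 12
nu = 67

67


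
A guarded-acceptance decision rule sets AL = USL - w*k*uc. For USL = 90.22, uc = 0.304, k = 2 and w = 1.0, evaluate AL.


U = k * uc = 2 * 0.304 = 0.608
guard band g = w * U = 1.0 * 0.608 = 0.608
AL = USL - g = 90.22 - 0.608
AL = 89.6120

89.6120


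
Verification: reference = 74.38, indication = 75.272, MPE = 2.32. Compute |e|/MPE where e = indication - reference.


e = indication - reference = 75.272 - 74.38 = 0.8920
|e| = 0.8920
ratio = |e| / MPE = 0.8920 / 2.32
ratio = 0.3845

0.3845


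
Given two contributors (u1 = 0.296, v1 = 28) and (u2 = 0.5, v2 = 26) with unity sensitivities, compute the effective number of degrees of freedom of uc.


uc = sqrt(u1^2 + u2^2) = sqrt(0.296^2 + 0.5^2) = 0.58104733
v_eff = uc^4 / (u1^4/v1 + u2^4/v2)
= 0.58104733^4 / (0.296^4/28 + 0.5^4/26)
= 0.11398456 / 0.0026780091
v_eff = 42.5632

42.5632


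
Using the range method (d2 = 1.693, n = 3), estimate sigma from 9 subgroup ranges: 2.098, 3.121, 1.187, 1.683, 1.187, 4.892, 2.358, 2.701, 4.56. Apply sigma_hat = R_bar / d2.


R_bar = (2.098 + 3.121 + 1.187 + 1.683 + 1.187 + 4.892 + 2.358 + 2.701 + 4.56) / 9
R_bar = 23.787 / 9 = 2.643
sigma_hat = R_bar / d2 = 2.643 / 1.693 = 1.5611

1.5611


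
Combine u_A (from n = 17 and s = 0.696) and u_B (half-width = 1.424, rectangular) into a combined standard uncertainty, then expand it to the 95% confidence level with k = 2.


u_A = s / sqrt(n) = 0.696 / sqrt(17) = 0.1688048
u_B = half_width / sqrt(3) = 1.424 / sqrt(3) = 0.82214678
uc = sqrt(u_A^2 + u_B^2) = sqrt(0.1688048^2 + 0.82214678^2) = 0.83929756
U = k * uc = 2 * 0.83929756
U = 1.6786

1.6786


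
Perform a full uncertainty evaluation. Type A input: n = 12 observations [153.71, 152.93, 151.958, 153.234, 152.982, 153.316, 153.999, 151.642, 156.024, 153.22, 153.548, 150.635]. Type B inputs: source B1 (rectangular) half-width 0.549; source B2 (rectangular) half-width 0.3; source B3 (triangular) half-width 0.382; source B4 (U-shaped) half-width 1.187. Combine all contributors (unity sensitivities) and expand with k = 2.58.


mean = (153.71 + 152.93 + 151.958 + 153.234 + 152.982 + 153.316 + 153.999 + 151.642 + 156.024 + 153.22 + 153.548 + 150.635) / 12 = 153.0998333
s = sqrt(sum((x - mean)^2)/(n-1)) = 1.3334429
u_A = s / sqrt(n) = 1.3334429 / sqrt(12) = 0.38493181
u_B1 = 0.549 / sqrt(3) = 0.3169653
u_B2 = 0.3 / sqrt(3) = 0.17320508
u_B3 = 0.382 / sqrt(6) = 0.15595085
u_B4 = 1.187 / sqrt(2) = 0.83933575
uc = sqrt(0.38493181^2 + 0.3169653^2 + 0.17320508^2 + 0.15595085^2 + 0.83933575^2) = 1.0037154
U = k * uc = 2.58 * 1.0037154
U = 2.5896

2.5896


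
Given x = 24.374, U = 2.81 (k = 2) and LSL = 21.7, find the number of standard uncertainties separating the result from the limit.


u = U / k = 2.81 / 2 = 1.405
margin = |LSL - x| = |21.7 - 24.374| = 2.674
z = margin / u = 2.674 / 1.405
z = 1.9032

1.9032


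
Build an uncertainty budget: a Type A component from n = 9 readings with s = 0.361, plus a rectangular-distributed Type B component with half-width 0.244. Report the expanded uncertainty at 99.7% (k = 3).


u_A = s / sqrt(n) = 0.361 / sqrt(9) = 0.12033333
u_B = half_width / sqrt(3) = 0.244 / sqrt(3) = 0.14087347
uc = sqrt(u_A^2 + u_B^2) = sqrt(0.12033333^2 + 0.14087347^2) = 0.18527127
U = k * uc = 3 * 0.18527127
U = 0.5558

0.5558


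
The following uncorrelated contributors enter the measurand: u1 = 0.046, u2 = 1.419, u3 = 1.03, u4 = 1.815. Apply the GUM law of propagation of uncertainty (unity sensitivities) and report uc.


uc = sqrt(0.046^2 + 1.419^2 + 1.03^2 + 1.815^2)
uc = sqrt(6.370802)
uc = 2.5240

2.5240


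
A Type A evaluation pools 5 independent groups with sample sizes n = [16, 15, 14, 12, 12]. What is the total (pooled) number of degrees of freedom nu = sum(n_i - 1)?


nu = sum_i (n_i - 1)
nu = ((16 - 1) + (15 - 1) + (14 - 1) + (12 - 1) + (12 - 1))
nu = 15 + 14 + 13 + 11 + 11
nu = 64

64


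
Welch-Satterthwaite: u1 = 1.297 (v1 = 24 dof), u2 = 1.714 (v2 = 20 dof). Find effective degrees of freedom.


uc = sqrt(u1^2 + u2^2) = sqrt(1.297^2 + 1.714^2) = 2.1494197
v_eff = uc^4 / (u1^4/v1 + u2^4/v2)
= 2.1494197^4 / (1.297^4/24 + 1.714^4/20)
= 21.344447 / 0.54944173
v_eff = 38.8475

38.8475


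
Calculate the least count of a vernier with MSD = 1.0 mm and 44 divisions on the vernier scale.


LC = MSD / n_div
= 1.0 / 44
= 0.0227

0.0227


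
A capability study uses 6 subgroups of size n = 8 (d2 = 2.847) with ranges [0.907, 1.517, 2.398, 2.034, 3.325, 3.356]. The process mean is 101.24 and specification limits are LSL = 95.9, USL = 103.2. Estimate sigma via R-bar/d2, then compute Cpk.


R_bar = (0.907 + 1.517 + 2.398 + 2.034 + 3.325 + 3.356) / 6 = 2.2561667
sigma = R_bar / d2 = 2.2561667 / 2.847 = 0.79247162
Cp = (USL - LSL)/(6*sigma) = (103.2 - 95.9)/(6*0.79247162) = 1.5353
Cpu = (103.2 - 101.24)/(3*0.79247162) = 0.8244
Cpl = (101.24 - 95.9)/(3*0.79247162) = 2.2461
Cpk = min(Cpu, Cpl) = 0.8244

0.8244


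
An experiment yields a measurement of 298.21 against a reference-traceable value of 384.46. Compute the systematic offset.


Systematic error = measured - true
= 298.21 - 384.46
= -86.2500

-86.2500


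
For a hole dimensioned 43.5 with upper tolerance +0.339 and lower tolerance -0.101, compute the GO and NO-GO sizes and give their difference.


GO = nominal - lower_tol (smallest hole = maximum material condition)
GO = 43.5 - 0.101 = 43.399
NO-GO = nominal + upper_tol (largest hole = least material condition)
NO-GO = 43.5 + 0.339 = 43.839
spread = NO-GO - GO = 43.839 - 43.399 = 0.4400

0.4400


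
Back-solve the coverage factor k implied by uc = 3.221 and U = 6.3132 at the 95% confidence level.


k = U / uc
k = 6.3132 / 3.221
k = 1.96

1.96


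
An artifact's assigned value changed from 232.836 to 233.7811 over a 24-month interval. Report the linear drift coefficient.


rate = (v2 - v1) / months
= (233.7811 - 232.836) / 24
= 0.9451 / 24
= 0.0394

0.0394


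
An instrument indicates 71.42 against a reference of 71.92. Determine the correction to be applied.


Correction = standard - reading
= 71.92 - 71.42
= 0.5000

0.5000


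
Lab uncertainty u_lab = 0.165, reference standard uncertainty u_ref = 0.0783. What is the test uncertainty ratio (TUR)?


TUR = u_lab / u_ref
= 0.165 / 0.0783
= 2.1073

2.1073


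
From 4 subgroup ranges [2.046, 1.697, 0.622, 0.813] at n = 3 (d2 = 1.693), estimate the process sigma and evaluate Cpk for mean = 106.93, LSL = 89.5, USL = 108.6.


R_bar = (2.046 + 1.697 + 0.622 + 0.813) / 4 = 1.2945
sigma = R_bar / d2 = 1.2945 / 1.693 = 0.76461902
Cp = (USL - LSL)/(6*sigma) = (108.6 - 89.5)/(6*0.76461902) = 4.1633
Cpu = (108.6 - 106.93)/(3*0.76461902) = 0.7280
Cpl = (106.93 - 89.5)/(3*0.76461902) = 7.5986
Cpk = min(Cpu, Cpl) = 0.7280

0.7280


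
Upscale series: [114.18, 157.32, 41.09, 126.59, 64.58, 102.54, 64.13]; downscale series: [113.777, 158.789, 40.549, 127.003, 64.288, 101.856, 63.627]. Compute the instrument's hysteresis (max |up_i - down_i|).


|114.18 - 113.777| = 0.4030
|157.32 - 158.789| = 1.4690
|41.09 - 40.549| = 0.5410
|126.59 - 127.003| = 0.4130
|64.58 - 64.288| = 0.2920
|102.54 - 101.856| = 0.6840
|64.13 - 63.627| = 0.5030
hysteresis = max(diffs) = 1.4690

1.4690


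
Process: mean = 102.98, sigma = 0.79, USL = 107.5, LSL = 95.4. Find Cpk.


Cpu = (USL - mean) / (3*sigma) = (107.5 - 102.98) / (3*0.79) = 1.9072
Cpl = (mean - LSL) / (3*sigma) = (102.98 - 95.4) / (3*0.79) = 3.1983
Cpk = min(Cpu, Cpl) = 1.9072

1.9072


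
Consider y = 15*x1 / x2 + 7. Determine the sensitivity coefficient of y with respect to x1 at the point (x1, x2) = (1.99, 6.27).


y = 15*x1 / x2 + 7
dy/dx1 = 15/x2
Evaluate at x2 = 6.27: c1 = 15 / 6.27
c1 = 2.3923

2.3923


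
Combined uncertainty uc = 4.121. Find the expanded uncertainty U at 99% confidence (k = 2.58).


U = k * uc
U = 2.58 * 4.121
U = 10.6322

10.6322


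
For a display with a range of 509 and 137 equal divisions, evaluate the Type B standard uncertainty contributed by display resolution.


resolution = range / divisions
resolution = 509 / 137 = 3.7153285
u_res = resolution / (2*sqrt(3))
u_res = 3.7153285 / 3.4641016
u_res = 1.0725

1.0725


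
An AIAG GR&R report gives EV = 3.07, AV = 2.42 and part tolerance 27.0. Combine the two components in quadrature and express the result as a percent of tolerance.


GRR = sqrt(EV^2 + AV^2) = sqrt(3.07^2 + 2.42^2) = 3.9091303
%GRR = GRR / tol * 100 = 3.9091303 / 27.0 * 100
%GRR = 14.4783

14.4783


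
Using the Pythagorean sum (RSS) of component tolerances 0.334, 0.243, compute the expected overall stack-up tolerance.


RSS = sqrt(0.334^2 + 0.243^2)
= sqrt(0.170605)
= 0.4130

0.4130


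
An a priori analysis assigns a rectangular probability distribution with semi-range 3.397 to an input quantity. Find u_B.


u_B = half_width / sqrt(3)
u_B = 3.397 / 1.7320508
u_B = 1.9613

1.9613


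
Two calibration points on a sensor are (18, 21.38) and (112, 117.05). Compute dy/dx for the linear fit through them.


slope = (y2 - y1) / (x2 - x1)
= (117.05 - 21.38) / (112 - 18)
= 95.6700 / 94
= 1.0178

1.0178


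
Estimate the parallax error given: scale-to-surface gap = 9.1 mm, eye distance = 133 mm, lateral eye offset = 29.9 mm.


error = h * offset / d
= 9.1 * 29.9 / 133
= 2.0458

2.0458


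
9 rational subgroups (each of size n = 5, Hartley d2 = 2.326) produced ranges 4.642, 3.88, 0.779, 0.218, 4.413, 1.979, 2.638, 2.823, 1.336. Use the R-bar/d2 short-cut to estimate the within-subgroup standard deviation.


R_bar = (4.642 + 3.88 + 0.779 + 0.218 + 4.413 + 1.979 + 2.638 + 2.823 + 1.336) / 9
R_bar = 22.708 / 9 = 2.5231111
sigma_hat = R_bar / d2 = 2.5231111 / 2.326 = 1.0847

1.0847


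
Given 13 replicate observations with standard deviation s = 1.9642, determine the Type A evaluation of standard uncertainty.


u_A = s / sqrt(n)
u_A = 1.9642 / sqrt(13)
u_A = 1.9642 / 3.6055513
u_A = 0.5448

0.5448
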